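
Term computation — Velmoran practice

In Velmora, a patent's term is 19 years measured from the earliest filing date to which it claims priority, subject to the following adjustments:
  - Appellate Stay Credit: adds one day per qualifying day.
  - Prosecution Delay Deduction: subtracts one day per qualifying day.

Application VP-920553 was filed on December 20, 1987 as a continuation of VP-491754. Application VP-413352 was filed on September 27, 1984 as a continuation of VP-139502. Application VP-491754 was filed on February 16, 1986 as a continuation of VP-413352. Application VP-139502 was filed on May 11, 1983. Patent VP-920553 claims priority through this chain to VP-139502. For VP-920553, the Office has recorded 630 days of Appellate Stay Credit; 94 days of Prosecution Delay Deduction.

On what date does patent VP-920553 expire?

Earliest priority filing: 11 May 1983.
Base term: 11 May 1983 + 19 years → 11 May 2002.
Appellate Stay Credit: +630 days → 31 January 2004.
Prosecution Delay Deduction: −94 days → 29 October 2003.

2003-10-29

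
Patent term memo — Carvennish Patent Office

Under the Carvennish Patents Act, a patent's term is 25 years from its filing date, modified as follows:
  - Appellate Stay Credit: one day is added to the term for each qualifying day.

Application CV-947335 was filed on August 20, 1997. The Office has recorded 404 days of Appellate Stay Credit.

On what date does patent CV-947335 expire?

September 28, 2023

Base term: filing date + 25 years → 20 August 2022.
Appellate Stay Credit: +404 days → 28 September 2023.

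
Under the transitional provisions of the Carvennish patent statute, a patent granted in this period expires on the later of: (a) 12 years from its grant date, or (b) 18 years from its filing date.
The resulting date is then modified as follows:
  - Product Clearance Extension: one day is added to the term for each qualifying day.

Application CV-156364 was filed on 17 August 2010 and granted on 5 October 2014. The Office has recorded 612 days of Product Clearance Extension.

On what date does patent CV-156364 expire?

April 21, 2030

(a) grant + 12 years → 5 October 2026.
(b) filing + 18 years → 17 August 2028.
Later of the two: 17 August 2028.
Product Clearance Extension: +612 days → 21 April 2030.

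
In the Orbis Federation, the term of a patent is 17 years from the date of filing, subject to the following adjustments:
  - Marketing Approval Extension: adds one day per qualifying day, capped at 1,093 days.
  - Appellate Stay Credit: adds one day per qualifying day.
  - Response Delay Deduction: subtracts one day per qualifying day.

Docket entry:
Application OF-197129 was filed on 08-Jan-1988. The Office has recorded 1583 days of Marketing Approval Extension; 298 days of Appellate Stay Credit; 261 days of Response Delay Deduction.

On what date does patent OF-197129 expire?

February 12, 2008

Base term: filing date + 17 years → 8 January 2005.
Marketing Approval Extension: 1583 days claimed exceeds the 1093-day cap, so +1093 days → 6 January 2008.
Appellate Stay Credit: +298 days → 30 October 2008.
Response Delay Deduction: −261 days → 12 February 2008.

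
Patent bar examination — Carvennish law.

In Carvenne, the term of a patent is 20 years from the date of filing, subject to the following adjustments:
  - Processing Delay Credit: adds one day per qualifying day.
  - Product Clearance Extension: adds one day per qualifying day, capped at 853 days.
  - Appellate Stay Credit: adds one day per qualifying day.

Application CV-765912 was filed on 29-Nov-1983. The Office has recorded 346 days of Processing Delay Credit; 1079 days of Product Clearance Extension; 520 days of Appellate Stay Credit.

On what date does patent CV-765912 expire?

2008-08-13

Base term: filing date + 20 years → 29 November 2003.
Processing Delay Credit: +346 days → 9 November 2004.
Product Clearance Extension: 1079 days claimed exceeds the 853-day cap, so +853 days → 12 March 2007.
Appellate Stay Credit: +520 days → 13 August 2008.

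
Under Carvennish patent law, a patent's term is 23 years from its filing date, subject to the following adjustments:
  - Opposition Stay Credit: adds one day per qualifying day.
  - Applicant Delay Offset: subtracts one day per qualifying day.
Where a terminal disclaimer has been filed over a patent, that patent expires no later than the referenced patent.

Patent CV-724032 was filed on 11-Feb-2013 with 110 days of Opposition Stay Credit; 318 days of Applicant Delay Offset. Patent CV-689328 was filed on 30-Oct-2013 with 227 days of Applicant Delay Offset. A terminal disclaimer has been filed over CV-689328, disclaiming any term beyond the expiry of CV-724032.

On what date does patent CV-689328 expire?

Natural term of CV-689328:
  Base: filing + 23 years → 30 October 2036.
  Applicant Delay Offset: −227 days → 17 March 2036.
Expiry of referenced patent CV-724032:
  Base: filing + 23 years → 11 February 2036.
  Opposition Stay Credit: +110 days → 31 May 2036.
  Applicant Delay Offset: −318 days → 18 July 2035.
Terminal disclaimer: CV-689328 expires on the earlier of 17 March 2036 and 18 July 2035.

2035-07-18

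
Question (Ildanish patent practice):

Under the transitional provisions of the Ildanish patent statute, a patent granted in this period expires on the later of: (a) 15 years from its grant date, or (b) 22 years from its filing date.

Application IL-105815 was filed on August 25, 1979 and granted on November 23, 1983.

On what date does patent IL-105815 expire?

(a) grant + 15 years → 23 November 1998.
(b) filing + 22 years → 25 August 2001.
Later of the two: 25 August 2001.

August 25, 2001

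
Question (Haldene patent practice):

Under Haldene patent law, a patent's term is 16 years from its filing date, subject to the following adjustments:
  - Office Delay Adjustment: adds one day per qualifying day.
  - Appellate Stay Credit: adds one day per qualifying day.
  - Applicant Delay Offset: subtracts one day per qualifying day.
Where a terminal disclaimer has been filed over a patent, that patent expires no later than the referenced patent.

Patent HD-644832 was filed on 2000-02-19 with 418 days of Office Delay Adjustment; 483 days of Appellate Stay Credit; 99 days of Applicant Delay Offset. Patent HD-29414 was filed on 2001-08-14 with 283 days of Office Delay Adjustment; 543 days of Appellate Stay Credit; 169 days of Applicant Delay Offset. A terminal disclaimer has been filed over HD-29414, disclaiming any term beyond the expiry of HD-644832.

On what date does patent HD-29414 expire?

Natural term of HD-29414:
  Base: filing + 16 years → 14 August 2017.
  Office Delay Adjustment: +283 days → 24 May 2018.
  Appellate Stay Credit: +543 days → 18 November 2019.
  Applicant Delay Offset: −169 days → 2 June 2019.
Expiry of referenced patent HD-644832:
  Base: filing + 16 years → 19 February 2016.
  Office Delay Adjustment: +418 days → 12 April 2017.
  Appellate Stay Credit: +483 days → 8 August 2018.
  Applicant Delay Offset: −99 days → 1 May 2018.
Terminal disclaimer: HD-29414 expires on the earlier of 2 June 2019 and 1 May 2018.

2018-05-01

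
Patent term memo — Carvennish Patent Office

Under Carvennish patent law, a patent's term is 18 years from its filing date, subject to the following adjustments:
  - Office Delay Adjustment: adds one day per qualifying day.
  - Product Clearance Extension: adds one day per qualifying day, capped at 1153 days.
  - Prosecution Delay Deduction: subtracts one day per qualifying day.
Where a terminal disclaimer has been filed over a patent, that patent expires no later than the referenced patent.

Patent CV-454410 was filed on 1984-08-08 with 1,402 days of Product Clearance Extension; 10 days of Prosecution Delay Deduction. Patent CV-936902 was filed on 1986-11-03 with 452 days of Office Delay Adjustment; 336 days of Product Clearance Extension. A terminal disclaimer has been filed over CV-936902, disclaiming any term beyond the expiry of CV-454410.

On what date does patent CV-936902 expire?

September 24, 2005

Natural term of CV-936902:
  Base: filing + 18 years → 3 November 2004.
  Office Delay Adjustment: +452 days → 29 January 2006.
  Product Clearance Extension: 336 days (within the 1153-day cap) → +336 days → 31 December 2006.
Expiry of referenced patent CV-454410:
  Base: filing + 18 years → 8 August 2002.
  Product Clearance Extension: 1402 days claimed exceeds the 1153-day cap, so +1153 days → 4 October 2005.
  Prosecution Delay Deduction: −10 days → 24 September 2005.
Terminal disclaimer: CV-936902 expires on the earlier of 31 December 2006 and 24 September 2005.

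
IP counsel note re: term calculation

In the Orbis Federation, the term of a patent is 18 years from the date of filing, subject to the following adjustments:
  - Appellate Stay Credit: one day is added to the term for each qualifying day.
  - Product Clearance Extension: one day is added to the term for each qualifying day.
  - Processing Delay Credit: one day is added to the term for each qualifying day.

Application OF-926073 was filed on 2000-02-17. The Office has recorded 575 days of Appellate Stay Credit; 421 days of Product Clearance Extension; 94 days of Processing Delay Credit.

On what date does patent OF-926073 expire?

Base term: filing date + 18 years → 17 February 2018.
Appellate Stay Credit: +575 days → 15 September 2019.
Product Clearance Extension: +421 days → 9 November 2020.
Processing Delay Credit: +94 days → 11 February 2021.

2021-02-11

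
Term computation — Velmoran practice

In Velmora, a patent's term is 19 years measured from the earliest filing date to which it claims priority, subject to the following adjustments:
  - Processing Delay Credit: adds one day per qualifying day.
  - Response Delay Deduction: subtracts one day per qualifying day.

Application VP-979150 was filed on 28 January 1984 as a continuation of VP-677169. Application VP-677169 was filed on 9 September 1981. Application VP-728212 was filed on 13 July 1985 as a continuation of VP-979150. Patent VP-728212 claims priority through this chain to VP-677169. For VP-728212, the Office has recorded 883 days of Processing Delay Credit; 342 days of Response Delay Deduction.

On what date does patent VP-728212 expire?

2002-03-04

Earliest priority filing: 9 September 1981.
Base term: 9 September 1981 + 19 years → 9 September 2000.
Processing Delay Credit: +883 days → 9 February 2003.
Response Delay Deduction: −342 days → 4 March 2002.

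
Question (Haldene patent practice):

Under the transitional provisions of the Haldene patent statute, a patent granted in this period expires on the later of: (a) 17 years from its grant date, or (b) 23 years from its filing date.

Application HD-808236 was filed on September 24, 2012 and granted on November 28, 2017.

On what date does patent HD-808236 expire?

(a) grant + 17 years → 28 November 2034.
(b) filing + 23 years → 24 September 2035.
Later of the two: 24 September 2035.

September 24, 2035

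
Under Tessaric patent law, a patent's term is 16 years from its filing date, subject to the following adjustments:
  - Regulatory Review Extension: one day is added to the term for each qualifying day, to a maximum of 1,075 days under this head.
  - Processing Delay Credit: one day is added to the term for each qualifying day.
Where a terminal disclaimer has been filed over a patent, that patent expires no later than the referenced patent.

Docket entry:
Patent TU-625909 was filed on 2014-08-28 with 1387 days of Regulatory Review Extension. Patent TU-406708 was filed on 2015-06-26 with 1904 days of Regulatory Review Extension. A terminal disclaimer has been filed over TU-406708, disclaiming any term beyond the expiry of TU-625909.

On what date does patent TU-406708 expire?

August 7, 2033

Natural term of TU-406708:
  Base: filing + 16 years → 26 June 2031.
  Regulatory Review Extension: 1904 days claimed exceeds the 1075-day cap, so +1075 days → 5 June 2034.
Expiry of referenced patent TU-625909:
  Base: filing + 16 years → 28 August 2030.
  Regulatory Review Extension: 1387 days claimed exceeds the 1075-day cap, so +1075 days → 7 August 2033.
Terminal disclaimer: TU-406708 expires on the earlier of 5 June 2034 and 7 August 2033.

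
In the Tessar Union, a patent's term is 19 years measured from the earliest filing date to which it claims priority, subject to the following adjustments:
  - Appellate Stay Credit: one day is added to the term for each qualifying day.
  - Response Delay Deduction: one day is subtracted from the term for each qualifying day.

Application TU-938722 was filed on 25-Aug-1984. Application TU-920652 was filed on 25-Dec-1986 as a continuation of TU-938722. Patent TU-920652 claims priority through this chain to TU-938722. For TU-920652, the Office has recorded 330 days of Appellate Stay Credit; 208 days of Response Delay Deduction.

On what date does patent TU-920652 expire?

Earliest priority filing: 25 August 1984.
Base term: 25 August 1984 + 19 years → 25 August 2003.
Appellate Stay Credit: +330 days → 20 July 2004.
Response Delay Deduction: −208 days → 25 December 2003.

December 25, 2003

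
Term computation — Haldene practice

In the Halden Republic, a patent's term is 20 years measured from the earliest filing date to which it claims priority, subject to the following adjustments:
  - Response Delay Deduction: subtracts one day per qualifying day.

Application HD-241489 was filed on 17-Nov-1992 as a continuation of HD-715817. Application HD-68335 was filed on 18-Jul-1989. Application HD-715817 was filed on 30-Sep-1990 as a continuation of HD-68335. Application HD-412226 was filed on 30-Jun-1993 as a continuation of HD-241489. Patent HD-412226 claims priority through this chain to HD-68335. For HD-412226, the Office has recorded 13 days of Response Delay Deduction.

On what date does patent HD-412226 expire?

Earliest priority filing: 18 July 1989.
Base term: 18 July 1989 + 20 years → 18 July 2009.
Response Delay Deduction: −13 days → 5 July 2009.

2009-07-05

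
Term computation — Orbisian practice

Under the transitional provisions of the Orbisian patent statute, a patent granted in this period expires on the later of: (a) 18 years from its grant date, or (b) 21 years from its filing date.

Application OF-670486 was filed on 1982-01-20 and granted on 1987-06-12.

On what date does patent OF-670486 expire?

(a) grant + 18 years → 12 June 2005.
(b) filing + 21 years → 20 January 2003.
Later of the two: 12 June 2005.

June 12, 2005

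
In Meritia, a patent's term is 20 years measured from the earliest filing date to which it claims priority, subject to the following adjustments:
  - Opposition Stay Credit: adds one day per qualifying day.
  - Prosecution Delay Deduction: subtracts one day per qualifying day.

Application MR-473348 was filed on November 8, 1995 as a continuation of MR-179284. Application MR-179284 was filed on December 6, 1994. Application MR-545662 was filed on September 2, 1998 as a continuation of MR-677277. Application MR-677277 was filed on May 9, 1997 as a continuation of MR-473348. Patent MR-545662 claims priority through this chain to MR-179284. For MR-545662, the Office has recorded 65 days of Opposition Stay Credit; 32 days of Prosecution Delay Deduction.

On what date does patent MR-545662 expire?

Earliest priority filing: 6 December 1994.
Base term: 6 December 1994 + 20 years → 6 December 2014.
Opposition Stay Credit: +65 days → 9 February 2015.
Prosecution Delay Deduction: −32 days → 8 January 2015.

2015-01-08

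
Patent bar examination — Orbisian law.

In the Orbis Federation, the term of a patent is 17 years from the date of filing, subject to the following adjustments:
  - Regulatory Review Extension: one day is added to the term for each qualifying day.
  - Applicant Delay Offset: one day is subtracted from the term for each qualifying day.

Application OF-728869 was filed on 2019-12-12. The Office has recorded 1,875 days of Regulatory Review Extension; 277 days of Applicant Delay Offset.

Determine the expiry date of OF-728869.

2041-04-28

Base term: filing date + 17 years → 12 December 2036.
Regulatory Review Extension: +1875 days → 30 January 2042.
Applicant Delay Offset: −277 days → 28 April 2041.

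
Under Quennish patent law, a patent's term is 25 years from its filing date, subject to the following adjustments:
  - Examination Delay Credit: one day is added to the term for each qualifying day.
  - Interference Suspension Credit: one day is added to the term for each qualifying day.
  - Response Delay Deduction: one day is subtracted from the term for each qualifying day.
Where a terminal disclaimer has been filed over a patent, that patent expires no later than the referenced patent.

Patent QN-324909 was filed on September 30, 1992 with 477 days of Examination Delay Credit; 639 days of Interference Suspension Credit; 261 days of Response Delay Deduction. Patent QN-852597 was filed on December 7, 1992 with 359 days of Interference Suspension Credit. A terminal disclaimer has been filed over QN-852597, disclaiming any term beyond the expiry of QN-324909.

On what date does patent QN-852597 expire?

Natural term of QN-852597:
  Base: filing + 25 years → 7 December 2017.
  Interference Suspension Credit: +359 days → 1 December 2018.
Expiry of referenced patent QN-324909:
  Base: filing + 25 years → 30 September 2017.
  Examination Delay Credit: +477 days → 20 January 2019.
  Interference Suspension Credit: +639 days → 20 October 2020.
  Response Delay Deduction: −261 days → 2 February 2020.
Terminal disclaimer: QN-852597 expires on the earlier of 1 December 2018 and 2 February 2020.

2018-12-01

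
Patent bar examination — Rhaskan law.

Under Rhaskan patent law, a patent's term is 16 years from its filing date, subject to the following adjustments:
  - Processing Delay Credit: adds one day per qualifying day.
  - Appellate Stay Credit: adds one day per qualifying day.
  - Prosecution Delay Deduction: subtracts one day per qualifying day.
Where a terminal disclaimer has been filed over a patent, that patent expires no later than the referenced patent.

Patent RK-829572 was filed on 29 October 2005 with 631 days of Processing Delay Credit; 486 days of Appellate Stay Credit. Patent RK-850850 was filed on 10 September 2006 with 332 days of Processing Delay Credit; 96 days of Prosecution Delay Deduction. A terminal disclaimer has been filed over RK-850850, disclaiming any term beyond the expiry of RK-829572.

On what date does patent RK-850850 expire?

May 4, 2023

Natural term of RK-850850:
  Base: filing + 16 years → 10 September 2022.
  Processing Delay Credit: +332 days → 8 August 2023.
  Prosecution Delay Deduction: −96 days → 4 May 2023.
Expiry of referenced patent RK-829572:
  Base: filing + 16 years → 29 October 2021.
  Processing Delay Credit: +631 days → 22 July 2023.
  Appellate Stay Credit: +486 days → 19 November 2024.
Terminal disclaimer: RK-850850 expires on the earlier of 4 May 2023 and 19 November 2024.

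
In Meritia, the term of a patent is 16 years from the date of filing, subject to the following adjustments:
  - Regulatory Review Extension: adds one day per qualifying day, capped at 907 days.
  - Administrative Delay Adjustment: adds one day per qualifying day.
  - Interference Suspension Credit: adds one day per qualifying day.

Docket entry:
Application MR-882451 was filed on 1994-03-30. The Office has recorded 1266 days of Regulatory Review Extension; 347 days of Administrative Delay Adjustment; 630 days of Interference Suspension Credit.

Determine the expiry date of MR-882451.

2015-05-27

Base term: filing date + 16 years → 30 March 2010.
Regulatory Review Extension: 1266 days claimed exceeds the 907-day cap, so +907 days → 22 September 2012.
Administrative Delay Adjustment: +347 days → 4 September 2013.
Interference Suspension Credit: +630 days → 27 May 2015.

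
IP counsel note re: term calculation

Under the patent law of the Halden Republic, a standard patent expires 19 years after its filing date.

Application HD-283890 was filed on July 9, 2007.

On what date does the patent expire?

2026-07-09

Filing date + 19 years → 9 July 2026.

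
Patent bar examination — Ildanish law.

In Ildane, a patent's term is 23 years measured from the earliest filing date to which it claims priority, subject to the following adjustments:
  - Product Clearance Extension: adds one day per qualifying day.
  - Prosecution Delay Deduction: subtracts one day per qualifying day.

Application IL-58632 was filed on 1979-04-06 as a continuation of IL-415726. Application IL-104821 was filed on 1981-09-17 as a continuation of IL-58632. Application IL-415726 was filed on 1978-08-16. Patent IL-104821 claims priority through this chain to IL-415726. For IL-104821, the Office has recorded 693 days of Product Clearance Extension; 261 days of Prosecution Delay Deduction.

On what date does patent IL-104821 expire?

2002-10-22

Earliest priority filing: 16 August 1978.
Base term: 16 August 1978 + 23 years → 16 August 2001.
Product Clearance Extension: +693 days → 10 July 2003.
Prosecution Delay Deduction: −261 days → 22 October 2002.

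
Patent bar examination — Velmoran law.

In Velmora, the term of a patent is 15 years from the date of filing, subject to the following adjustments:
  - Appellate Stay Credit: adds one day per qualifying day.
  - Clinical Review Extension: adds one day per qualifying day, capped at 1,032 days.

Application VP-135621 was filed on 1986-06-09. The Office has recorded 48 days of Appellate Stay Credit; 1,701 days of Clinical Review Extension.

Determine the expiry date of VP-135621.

Base term: filing date + 15 years → 9 June 2001.
Appellate Stay Credit: +48 days → 27 July 2001.
Clinical Review Extension: 1701 days claimed exceeds the 1032-day cap, so +1032 days → 24 May 2004.

2004-05-24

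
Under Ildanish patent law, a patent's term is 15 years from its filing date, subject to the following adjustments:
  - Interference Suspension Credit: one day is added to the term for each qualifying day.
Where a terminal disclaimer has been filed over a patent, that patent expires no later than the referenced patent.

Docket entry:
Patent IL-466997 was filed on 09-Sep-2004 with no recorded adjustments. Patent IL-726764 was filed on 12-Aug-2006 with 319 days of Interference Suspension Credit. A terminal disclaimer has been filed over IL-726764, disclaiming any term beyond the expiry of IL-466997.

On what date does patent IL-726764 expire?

September 9, 2019

Natural term of IL-726764:
  Base: filing + 15 years → 12 August 2021.
  Interference Suspension Credit: +319 days → 27 June 2022.
Expiry of referenced patent IL-466997:
  Base: filing + 15 years → 9 September 2019.
Terminal disclaimer: IL-726764 expires on the earlier of 27 June 2022 and 9 September 2019.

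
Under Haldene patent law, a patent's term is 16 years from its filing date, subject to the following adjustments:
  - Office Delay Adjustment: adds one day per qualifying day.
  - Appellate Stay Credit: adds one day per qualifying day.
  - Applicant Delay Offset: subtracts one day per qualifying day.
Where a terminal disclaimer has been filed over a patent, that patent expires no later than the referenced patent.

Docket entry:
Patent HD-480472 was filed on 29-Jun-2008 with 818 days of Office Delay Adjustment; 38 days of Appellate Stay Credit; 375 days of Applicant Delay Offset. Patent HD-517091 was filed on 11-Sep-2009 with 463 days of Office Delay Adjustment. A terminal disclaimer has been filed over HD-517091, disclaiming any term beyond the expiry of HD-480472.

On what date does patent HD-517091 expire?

October 23, 2025

Natural term of HD-517091:
  Base: filing + 16 years → 11 September 2025.
  Office Delay Adjustment: +463 days → 18 December 2026.
Expiry of referenced patent HD-480472:
  Base: filing + 16 years → 29 June 2024.
  Office Delay Adjustment: +818 days → 25 September 2026.
  Appellate Stay Credit: +38 days → 2 November 2026.
  Applicant Delay Offset: −375 days → 23 October 2025.
Terminal disclaimer: HD-517091 expires on the earlier of 18 December 2026 and 23 October 2025.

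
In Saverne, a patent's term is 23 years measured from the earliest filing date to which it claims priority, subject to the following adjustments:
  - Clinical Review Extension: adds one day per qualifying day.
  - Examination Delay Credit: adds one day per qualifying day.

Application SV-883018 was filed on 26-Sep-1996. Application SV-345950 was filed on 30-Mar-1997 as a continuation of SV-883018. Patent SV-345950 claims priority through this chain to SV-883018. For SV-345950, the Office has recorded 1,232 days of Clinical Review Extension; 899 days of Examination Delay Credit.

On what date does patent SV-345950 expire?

2025-07-27

Earliest priority filing: 26 September 1996.
Base term: 26 September 1996 + 23 years → 26 September 2019.
Clinical Review Extension: +1232 days → 9 February 2023.
Examination Delay Credit: +899 days → 27 July 2025.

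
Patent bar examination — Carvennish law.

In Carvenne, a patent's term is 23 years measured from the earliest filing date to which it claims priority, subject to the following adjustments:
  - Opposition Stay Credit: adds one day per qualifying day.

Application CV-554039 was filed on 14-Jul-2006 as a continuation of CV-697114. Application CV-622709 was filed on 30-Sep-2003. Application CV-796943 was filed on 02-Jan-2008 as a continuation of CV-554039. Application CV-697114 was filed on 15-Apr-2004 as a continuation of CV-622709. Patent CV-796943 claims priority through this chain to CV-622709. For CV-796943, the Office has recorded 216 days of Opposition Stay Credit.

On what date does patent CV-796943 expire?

2027-05-04

Earliest priority filing: 30 September 2003.
Base term: 30 September 2003 + 23 years → 30 September 2026.
Opposition Stay Credit: +216 days → 4 May 2027.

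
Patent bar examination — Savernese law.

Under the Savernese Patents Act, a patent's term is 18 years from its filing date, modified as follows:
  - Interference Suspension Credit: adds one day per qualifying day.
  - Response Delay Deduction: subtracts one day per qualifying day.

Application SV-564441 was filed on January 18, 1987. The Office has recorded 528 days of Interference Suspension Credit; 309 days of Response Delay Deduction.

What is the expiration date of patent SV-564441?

Base term: filing date + 18 years → 18 January 2005.
Interference Suspension Credit: +528 days → 30 June 2006.
Response Delay Deduction: −309 days → 25 August 2005.

August 25, 2005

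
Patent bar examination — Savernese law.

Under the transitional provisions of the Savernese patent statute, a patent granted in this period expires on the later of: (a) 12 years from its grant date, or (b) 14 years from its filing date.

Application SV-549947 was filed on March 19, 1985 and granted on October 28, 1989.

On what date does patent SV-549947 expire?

(a) grant + 12 years → 28 October 2001.
(b) filing + 14 years → 19 March 1999.
Later of the two: 28 October 2001.

October 28, 2001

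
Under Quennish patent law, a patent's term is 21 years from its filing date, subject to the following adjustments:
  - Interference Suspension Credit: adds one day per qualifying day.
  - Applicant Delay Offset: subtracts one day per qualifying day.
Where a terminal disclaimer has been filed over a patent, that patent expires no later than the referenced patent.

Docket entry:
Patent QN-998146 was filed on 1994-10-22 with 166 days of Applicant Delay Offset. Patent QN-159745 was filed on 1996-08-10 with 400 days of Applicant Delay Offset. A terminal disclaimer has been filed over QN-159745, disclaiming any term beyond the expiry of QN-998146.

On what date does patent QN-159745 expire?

Natural term of QN-159745:
  Base: filing + 21 years → 10 August 2017.
  Applicant Delay Offset: −400 days → 6 July 2016.
Expiry of referenced patent QN-998146:
  Base: filing + 21 years → 22 October 2015.
  Applicant Delay Offset: −166 days → 9 May 2015.
Terminal disclaimer: QN-159745 expires on the earlier of 6 July 2016 and 9 May 2015.

2015-05-09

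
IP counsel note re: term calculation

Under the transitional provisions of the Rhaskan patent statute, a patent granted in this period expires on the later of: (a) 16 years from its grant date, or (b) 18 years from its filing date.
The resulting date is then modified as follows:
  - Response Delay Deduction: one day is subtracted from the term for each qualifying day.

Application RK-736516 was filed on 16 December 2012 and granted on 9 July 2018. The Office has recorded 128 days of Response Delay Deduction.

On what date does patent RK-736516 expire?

(a) grant + 16 years → 9 July 2034.
(b) filing + 18 years → 16 December 2030.
Later of the two: 9 July 2034.
Response Delay Deduction: −128 days → 3 March 2034.

March 3, 2034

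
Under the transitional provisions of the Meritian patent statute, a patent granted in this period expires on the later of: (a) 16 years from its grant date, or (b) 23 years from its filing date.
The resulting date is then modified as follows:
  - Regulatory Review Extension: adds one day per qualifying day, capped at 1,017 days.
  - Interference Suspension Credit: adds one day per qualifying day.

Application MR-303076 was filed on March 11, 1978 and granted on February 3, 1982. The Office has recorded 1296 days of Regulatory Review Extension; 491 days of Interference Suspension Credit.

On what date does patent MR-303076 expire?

2005-04-27

(a) grant + 16 years → 3 February 1998.
(b) filing + 23 years → 11 March 2001.
Later of the two: 11 March 2001.
Regulatory Review Extension: 1296 days claimed exceeds the 1017-day cap, so +1017 days → 23 December 2003.
Interference Suspension Credit: +491 days → 27 April 2005.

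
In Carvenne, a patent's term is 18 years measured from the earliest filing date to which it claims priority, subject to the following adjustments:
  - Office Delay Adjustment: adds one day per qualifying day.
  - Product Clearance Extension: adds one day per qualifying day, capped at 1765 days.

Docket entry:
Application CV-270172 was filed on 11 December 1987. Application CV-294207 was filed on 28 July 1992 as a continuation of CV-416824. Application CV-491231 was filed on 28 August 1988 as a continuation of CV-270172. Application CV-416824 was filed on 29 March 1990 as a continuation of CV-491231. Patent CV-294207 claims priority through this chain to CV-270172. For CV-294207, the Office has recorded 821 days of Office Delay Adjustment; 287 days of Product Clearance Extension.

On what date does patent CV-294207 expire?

Earliest priority filing: 11 December 1987.
Base term: 11 December 1987 + 18 years → 11 December 2005.
Office Delay Adjustment: +821 days → 11 March 2008.
Product Clearance Extension: 287 days (within the 1765-day cap) → +287 days → 23 December 2008.

2008-12-23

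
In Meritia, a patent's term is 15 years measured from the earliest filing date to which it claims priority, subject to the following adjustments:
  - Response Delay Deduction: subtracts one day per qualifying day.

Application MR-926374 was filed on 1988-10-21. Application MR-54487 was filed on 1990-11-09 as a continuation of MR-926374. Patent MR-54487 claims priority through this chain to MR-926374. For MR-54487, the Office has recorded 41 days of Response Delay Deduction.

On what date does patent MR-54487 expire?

September 10, 2003

Earliest priority filing: 21 October 1988.
Base term: 21 October 1988 + 15 years → 21 October 2003.
Response Delay Deduction: −41 days → 10 September 2003.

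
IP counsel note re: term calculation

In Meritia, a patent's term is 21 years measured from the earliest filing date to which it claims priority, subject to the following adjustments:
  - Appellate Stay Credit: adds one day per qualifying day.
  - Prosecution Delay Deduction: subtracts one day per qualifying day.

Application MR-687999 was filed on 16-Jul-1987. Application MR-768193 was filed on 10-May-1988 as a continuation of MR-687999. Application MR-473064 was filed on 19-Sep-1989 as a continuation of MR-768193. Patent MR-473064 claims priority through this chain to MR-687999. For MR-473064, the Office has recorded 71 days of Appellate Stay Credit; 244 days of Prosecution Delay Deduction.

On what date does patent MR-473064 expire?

Earliest priority filing: 16 July 1987.
Base term: 16 July 1987 + 21 years → 16 July 2008.
Appellate Stay Credit: +71 days → 25 September 2008.
Prosecution Delay Deduction: −244 days → 25 January 2008.

2008-01-25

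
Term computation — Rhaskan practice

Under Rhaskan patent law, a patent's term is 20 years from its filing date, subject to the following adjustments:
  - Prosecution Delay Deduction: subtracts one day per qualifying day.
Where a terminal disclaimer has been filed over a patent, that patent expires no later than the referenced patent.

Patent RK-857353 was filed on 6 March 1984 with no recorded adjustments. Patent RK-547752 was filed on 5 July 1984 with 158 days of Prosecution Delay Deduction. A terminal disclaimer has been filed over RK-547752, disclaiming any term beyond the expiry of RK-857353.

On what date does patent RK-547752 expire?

January 29, 2004

Natural term of RK-547752:
  Base: filing + 20 years → 5 July 2004.
  Prosecution Delay Deduction: −158 days → 29 January 2004.
Expiry of referenced patent RK-857353:
  Base: filing + 20 years → 6 March 2004.
Terminal disclaimer: RK-547752 expires on the earlier of 29 January 2004 and 6 March 2004.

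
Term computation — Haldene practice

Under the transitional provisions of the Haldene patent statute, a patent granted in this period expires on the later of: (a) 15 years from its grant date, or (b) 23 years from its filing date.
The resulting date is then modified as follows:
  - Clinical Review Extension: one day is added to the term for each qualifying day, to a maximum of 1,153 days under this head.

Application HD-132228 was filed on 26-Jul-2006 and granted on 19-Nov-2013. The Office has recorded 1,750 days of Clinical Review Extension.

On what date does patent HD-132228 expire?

2032-09-21

(a) grant + 15 years → 19 November 2028.
(b) filing + 23 years → 26 July 2029.
Later of the two: 26 July 2029.
Clinical Review Extension: 1750 days claimed exceeds the 1153-day cap, so +1153 days → 21 September 2032.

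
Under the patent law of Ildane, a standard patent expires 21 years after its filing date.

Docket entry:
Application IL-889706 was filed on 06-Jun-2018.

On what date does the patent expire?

June 6, 2039

Filing date + 21 years → 6 June 2039.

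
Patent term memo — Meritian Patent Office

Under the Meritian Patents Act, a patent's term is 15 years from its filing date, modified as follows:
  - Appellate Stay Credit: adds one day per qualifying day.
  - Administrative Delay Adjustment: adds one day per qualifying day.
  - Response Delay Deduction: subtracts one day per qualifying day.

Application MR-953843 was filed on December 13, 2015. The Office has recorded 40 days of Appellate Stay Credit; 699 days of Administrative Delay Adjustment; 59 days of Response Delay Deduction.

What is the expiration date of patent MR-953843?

October 23, 2032

Base term: filing date + 15 years → 13 December 2030.
Appellate Stay Credit: +40 days → 22 January 2031.
Administrative Delay Adjustment: +699 days → 21 December 2032.
Response Delay Deduction: −59 days → 23 October 2032.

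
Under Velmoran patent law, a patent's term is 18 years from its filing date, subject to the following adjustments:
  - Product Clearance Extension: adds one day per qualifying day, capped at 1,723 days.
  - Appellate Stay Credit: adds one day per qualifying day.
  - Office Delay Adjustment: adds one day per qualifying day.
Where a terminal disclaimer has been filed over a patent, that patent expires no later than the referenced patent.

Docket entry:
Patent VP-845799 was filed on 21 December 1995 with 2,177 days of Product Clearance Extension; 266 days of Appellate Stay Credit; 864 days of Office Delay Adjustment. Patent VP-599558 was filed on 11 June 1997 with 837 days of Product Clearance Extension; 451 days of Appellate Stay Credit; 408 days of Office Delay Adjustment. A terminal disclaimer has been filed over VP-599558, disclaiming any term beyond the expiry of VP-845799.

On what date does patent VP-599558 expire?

2020-02-01

Natural term of VP-599558:
  Base: filing + 18 years → 11 June 2015.
  Product Clearance Extension: 837 days (within the 1723-day cap) → +837 days → 25 September 2017.
  Appellate Stay Credit: +451 days → 20 December 2018.
  Office Delay Adjustment: +408 days → 1 February 2020.
Expiry of referenced patent VP-845799:
  Base: filing + 18 years → 21 December 2013.
  Product Clearance Extension: 2177 days claimed exceeds the 1723-day cap, so +1723 days → 9 September 2018.
  Appellate Stay Credit: +266 days → 2 June 2019.
  Office Delay Adjustment: +864 days → 13 October 2021.
Terminal disclaimer: VP-599558 expires on the earlier of 1 February 2020 and 13 October 2021.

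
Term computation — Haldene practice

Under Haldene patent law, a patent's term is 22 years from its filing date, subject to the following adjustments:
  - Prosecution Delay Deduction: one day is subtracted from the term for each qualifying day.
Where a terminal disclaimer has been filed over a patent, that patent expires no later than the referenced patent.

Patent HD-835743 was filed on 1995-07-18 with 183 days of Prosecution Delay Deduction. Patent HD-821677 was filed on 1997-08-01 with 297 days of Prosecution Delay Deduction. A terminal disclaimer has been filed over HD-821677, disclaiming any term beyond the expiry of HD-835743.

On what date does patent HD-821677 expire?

2017-01-16

Natural term of HD-821677:
  Base: filing + 22 years → 1 August 2019.
  Prosecution Delay Deduction: −297 days → 8 October 2018.
Expiry of referenced patent HD-835743:
  Base: filing + 22 years → 18 July 2017.
  Prosecution Delay Deduction: −183 days → 16 January 2017.
Terminal disclaimer: HD-821677 expires on the earlier of 8 October 2018 and 16 January 2017.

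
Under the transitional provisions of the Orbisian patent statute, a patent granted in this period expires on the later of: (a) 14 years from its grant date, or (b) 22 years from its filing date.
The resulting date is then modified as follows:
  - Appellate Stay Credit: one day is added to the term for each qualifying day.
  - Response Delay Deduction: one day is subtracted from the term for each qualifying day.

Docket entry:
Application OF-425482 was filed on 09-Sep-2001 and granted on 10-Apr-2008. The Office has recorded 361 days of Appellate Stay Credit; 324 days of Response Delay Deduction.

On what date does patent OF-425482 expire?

October 16, 2023

(a) grant + 14 years → 10 April 2022.
(b) filing + 22 years → 9 September 2023.
Later of the two: 9 September 2023.
Appellate Stay Credit: +361 days → 4 September 2024.
Response Delay Deduction: −324 days → 16 October 2023.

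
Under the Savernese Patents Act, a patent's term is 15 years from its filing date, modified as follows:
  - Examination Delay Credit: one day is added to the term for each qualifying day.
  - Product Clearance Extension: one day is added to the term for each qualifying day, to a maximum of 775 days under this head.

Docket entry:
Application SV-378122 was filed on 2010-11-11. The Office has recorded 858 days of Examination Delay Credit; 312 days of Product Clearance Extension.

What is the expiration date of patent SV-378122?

January 24, 2029

Base term: filing date + 15 years → 11 November 2025.
Examination Delay Credit: +858 days → 18 March 2028.
Product Clearance Extension: 312 days (within the 775-day cap) → +312 days → 24 January 2029.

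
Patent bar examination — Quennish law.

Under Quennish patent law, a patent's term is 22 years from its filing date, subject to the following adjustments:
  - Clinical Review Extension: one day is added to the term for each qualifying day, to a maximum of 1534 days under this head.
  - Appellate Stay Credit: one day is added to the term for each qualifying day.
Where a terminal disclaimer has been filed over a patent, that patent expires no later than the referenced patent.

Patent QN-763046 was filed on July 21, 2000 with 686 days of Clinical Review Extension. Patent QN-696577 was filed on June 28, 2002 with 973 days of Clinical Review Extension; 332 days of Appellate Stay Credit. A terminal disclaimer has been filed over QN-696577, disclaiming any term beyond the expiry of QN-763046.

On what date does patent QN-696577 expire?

2024-06-06

Natural term of QN-696577:
  Base: filing + 22 years → 28 June 2024.
  Clinical Review Extension: 973 days (within the 1534-day cap) → +973 days → 26 February 2027.
  Appellate Stay Credit: +332 days → 24 January 2028.
Expiry of referenced patent QN-763046:
  Base: filing + 22 years → 21 July 2022.
  Clinical Review Extension: 686 days (within the 1534-day cap) → +686 days → 6 June 2024.
Terminal disclaimer: QN-696577 expires on the earlier of 24 January 2028 and 6 June 2024.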